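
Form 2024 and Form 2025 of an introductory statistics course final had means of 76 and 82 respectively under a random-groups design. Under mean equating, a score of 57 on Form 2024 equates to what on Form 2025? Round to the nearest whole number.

Mean equating: y = x + (M_Y − M_X) = 57 + (82 − 76) = 63

63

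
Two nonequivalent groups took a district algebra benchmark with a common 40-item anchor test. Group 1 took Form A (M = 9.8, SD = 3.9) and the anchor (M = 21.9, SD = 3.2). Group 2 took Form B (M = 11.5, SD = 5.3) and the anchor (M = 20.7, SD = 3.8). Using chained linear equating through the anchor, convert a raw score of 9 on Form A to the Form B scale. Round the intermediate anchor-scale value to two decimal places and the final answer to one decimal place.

12.3

Form A → anchor (Group 1): v = (3.2/3.9)(9 − 9.8) + 21.9 = 21.24
anchor → Form B (Group 2): y = (5.3/3.8)(21.24 − 20.7) + 11.5 = 12.3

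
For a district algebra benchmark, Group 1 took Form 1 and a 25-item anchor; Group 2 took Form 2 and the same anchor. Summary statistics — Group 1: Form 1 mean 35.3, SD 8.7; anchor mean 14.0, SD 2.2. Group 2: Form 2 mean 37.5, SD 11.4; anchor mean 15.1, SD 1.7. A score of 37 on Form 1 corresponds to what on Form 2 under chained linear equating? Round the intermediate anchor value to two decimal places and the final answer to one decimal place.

33.0

Form 1 → anchor (Group 1): v = (2.2/8.7)(37 − 35.3) + 14.0 = 14.43
anchor → Form 2 (Group 2): y = (11.4/1.7)(14.43 − 15.1) + 37.5 = 33.0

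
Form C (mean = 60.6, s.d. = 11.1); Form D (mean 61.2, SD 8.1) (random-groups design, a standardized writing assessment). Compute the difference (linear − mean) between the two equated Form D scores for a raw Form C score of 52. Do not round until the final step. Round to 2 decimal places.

2.32

Mean-equated: 52 + (61.2 − 60.6) = 52.60
Linear-equated: (8.1/11.1)(52 − 60.6) + 61.2 = 54.924
Difference = 54.924 − 52.60 = 2.32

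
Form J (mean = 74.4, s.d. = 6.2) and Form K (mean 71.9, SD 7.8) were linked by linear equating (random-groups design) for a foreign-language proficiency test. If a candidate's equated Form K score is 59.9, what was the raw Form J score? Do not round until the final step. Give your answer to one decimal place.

Invert y = (SD_Y/SD_X)(x − M_X) + M_Y:
x = (SD_X/SD_Y)(y − M_Y) + M_X = (6.2/7.8)(59.9 − 71.9) + 74.4
x = 0.794872 × -12.000 + 74.4 = 64.9

64.9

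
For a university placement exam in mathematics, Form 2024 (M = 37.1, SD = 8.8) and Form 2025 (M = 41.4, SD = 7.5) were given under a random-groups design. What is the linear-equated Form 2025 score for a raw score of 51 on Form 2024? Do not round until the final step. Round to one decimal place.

53.2

Linear equating: y = (SD_Y/SD_X)(x − M_X) + M_Y
y = (7.5/8.8)(51 − 37.1) + 41.4
y = 0.852273 × 13.9 + 41.4 = 11.8466 + 41.4 = 53.2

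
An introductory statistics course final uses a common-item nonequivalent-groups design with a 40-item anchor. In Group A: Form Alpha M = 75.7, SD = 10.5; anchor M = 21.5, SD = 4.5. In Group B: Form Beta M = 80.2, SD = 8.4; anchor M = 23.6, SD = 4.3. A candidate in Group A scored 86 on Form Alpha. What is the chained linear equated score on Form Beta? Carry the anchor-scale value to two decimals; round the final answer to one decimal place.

Form Alpha → anchor (Group A): v = (4.5/10.5)(86 − 75.7) + 21.5 = 25.91
anchor → Form Beta (Group B): y = (8.4/4.3)(25.91 − 23.6) + 80.2 = 84.7

84.7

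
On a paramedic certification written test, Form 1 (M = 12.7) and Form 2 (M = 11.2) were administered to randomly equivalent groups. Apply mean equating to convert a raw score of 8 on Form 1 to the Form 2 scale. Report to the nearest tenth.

6.5

Mean equating: y = x + (M_Y − M_X) = 8 + (11.2 − 12.7) = 6.5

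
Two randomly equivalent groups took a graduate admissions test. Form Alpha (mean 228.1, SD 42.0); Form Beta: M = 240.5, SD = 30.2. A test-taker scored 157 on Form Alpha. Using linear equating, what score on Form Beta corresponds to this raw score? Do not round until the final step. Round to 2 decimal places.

189.38

Linear equating: y = (SD_Y/SD_X)(x − M_X) + M_Y
y = (30.2/42.0)(157 − 228.1) + 240.5
y = 0.719048 × -71.1 + 240.5 = -51.1243 + 240.5 = 189.38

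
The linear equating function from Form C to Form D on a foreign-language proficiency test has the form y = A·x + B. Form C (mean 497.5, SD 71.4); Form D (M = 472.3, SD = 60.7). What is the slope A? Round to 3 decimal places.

A = SD_Y / SD_X = 60.7 / 71.4 = 0.850

0.850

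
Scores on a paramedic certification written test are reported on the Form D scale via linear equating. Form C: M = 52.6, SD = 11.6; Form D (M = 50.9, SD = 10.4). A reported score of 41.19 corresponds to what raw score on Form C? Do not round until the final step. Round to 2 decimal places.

41.77

Invert y = (SD_Y/SD_X)(x − M_X) + M_Y:
x = (SD_X/SD_Y)(y − M_Y) + M_X = (11.6/10.4)(41.19 − 50.9) + 52.6
x = 1.115385 × -9.710 + 52.6 = 41.77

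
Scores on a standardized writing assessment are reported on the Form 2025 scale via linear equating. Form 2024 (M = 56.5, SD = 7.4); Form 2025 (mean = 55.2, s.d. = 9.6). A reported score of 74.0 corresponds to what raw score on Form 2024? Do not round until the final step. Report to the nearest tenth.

Invert y = (SD_Y/SD_X)(x − M_X) + M_Y:
x = (SD_X/SD_Y)(y − M_Y) + M_X = (7.4/9.6)(74.0 − 55.2) + 56.5
x = 0.770833 × 18.800 + 56.5 = 71.0

71.0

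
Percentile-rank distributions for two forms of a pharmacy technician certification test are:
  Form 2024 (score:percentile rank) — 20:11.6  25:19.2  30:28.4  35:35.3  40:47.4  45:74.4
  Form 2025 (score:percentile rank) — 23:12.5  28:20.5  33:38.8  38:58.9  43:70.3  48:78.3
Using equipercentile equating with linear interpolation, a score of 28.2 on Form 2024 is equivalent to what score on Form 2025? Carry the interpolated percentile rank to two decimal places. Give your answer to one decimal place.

PR of 28.2 on Form 2024: 19.2 + (28.2 − 25)/(30 − 25) × (28.4 − 19.2) = 25.09
On Form 2025, PR 25.09 falls between score 28 (PR 20.5) and 33 (PR 38.8).
Interpolate: 28 + (25.09 − 20.5)/(38.8 − 20.5) × (33 − 28) = 29.3

29.3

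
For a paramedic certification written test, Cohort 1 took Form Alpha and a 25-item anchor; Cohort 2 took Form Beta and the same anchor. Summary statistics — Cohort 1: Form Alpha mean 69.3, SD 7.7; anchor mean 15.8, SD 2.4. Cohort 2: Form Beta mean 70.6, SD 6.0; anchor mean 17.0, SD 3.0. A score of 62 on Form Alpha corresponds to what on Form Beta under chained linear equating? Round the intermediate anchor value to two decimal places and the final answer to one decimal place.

63.6

Form Alpha → anchor (Cohort 1): v = (2.4/7.7)(62 − 69.3) + 15.8 = 13.52
anchor → Form Beta (Cohort 2): y = (6.0/3.0)(13.52 − 17.0) + 70.6 = 63.6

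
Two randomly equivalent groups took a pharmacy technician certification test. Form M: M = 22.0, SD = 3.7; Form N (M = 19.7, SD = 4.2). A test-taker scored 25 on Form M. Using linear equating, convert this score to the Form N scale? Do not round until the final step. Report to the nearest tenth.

23.1

Linear equating: y = (SD_Y/SD_X)(x − M_X) + M_Y
y = (4.2/3.7)(25 − 22.0) + 19.7
y = 1.135135 × 3.0 + 19.7 = 3.4054 + 19.7 = 23.1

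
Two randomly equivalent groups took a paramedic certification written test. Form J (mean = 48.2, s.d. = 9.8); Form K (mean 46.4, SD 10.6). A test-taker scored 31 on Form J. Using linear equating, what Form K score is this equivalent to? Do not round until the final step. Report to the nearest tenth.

Linear equating: y = (SD_Y/SD_X)(x − M_X) + M_Y
y = (10.6/9.8)(31 − 48.2) + 46.4
y = 1.081633 × -17.2 + 46.4 = -18.6041 + 46.4 = 27.8

27.8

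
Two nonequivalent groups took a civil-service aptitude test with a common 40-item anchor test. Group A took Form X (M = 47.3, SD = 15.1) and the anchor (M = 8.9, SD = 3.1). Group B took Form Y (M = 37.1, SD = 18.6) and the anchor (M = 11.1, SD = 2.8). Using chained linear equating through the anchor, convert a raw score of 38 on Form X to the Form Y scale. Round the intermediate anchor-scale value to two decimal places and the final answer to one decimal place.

Form X → anchor (Group A): v = (3.1/15.1)(38 − 47.3) + 8.9 = 6.99
anchor → Form Y (Group B): y = (18.6/2.8)(6.99 − 11.1) + 37.1 = 9.8

9.8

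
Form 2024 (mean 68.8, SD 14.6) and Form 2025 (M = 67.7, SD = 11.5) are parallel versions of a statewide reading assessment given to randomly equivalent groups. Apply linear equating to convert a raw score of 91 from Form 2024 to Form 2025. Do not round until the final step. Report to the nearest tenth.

85.2

Linear equating: y = (SD_Y/SD_X)(x − M_X) + M_Y
y = (11.5/14.6)(91 − 68.8) + 67.7
y = 0.787671 × 22.2 + 67.7 = 17.4863 + 67.7 = 85.2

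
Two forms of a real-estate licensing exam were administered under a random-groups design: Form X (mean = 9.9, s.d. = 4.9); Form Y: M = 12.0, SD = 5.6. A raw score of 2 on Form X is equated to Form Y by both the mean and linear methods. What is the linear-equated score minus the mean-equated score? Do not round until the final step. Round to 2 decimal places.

Mean-equated: 2 + (12.0 − 9.9) = 4.10
Linear-equated: (5.6/4.9)(2 − 9.9) + 12.0 = 2.971
Difference = 2.971 − 4.10 = -1.13

-1.13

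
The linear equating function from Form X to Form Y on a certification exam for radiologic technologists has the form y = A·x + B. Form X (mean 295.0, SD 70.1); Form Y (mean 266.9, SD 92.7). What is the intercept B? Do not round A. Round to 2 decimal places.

-123.21

A = SD_Y / SD_X = 92.7 / 70.1 = 1.322397
B = M_Y − A·M_X = 266.9 − 1.322397 × 295.0 = -123.21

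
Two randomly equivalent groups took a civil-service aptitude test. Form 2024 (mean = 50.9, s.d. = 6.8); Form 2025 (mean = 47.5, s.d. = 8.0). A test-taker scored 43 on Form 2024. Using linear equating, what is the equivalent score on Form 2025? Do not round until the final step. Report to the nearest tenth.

Linear equating: y = (SD_Y/SD_X)(x − M_X) + M_Y
y = (8.0/6.8)(43 − 50.9) + 47.5
y = 1.176471 × -7.9 + 47.5 = -9.2941 + 47.5 = 38.2

38.2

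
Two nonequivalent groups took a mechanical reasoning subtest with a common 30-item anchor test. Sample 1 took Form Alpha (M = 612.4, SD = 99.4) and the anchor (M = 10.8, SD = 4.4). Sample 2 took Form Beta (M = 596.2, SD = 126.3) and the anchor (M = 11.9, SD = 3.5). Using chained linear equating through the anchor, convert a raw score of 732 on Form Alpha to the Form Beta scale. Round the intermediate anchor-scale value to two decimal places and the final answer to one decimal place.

747.4

Form Alpha → anchor (Sample 1): v = (4.4/99.4)(732 − 612.4) + 10.8 = 16.09
anchor → Form Beta (Sample 2): y = (126.3/3.5)(16.09 − 11.9) + 596.2 = 747.4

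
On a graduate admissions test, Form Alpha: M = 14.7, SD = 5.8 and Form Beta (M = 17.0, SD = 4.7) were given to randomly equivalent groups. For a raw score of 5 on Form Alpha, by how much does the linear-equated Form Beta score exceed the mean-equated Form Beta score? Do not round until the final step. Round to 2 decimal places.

1.84

Mean-equated: 5 + (17.0 − 14.7) = 7.30
Linear-equated: (4.7/5.8)(5 − 14.7) + 17.0 = 9.140
Difference = 9.140 − 7.30 = 1.84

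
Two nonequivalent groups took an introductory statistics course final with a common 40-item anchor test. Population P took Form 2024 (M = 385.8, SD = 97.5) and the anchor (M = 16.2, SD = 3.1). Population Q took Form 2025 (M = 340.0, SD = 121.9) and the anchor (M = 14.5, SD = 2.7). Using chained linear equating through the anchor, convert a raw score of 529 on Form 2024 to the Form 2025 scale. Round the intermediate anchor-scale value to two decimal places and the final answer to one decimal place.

Form 2024 → anchor (Population P): v = (3.1/97.5)(529 − 385.8) + 16.2 = 20.75
anchor → Form 2025 (Population Q): y = (121.9/2.7)(20.75 − 14.5) + 340.0 = 622.2

622.2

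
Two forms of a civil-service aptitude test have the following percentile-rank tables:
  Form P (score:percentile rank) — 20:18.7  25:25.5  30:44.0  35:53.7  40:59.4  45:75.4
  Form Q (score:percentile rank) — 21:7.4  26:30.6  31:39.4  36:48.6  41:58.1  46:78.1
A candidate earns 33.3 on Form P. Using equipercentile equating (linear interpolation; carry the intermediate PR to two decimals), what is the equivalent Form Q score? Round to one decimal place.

36.9

PR of 33.3 on Form P: 44.0 + (33.3 − 30)/(35 − 30) × (53.7 − 44.0) = 50.40
On Form Q, PR 50.40 falls between score 36 (PR 48.6) and 41 (PR 58.1).
Interpolate: 36 + (50.40 − 48.6)/(58.1 − 48.6) × (41 − 36) = 36.9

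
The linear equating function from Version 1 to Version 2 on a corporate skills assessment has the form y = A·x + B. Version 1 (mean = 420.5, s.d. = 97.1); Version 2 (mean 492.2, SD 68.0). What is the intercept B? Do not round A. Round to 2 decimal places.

A = SD_Y / SD_X = 68.0 / 97.1 = 0.700309
B = M_Y − A·M_X = 492.2 − 0.700309 × 420.5 = 197.72

197.72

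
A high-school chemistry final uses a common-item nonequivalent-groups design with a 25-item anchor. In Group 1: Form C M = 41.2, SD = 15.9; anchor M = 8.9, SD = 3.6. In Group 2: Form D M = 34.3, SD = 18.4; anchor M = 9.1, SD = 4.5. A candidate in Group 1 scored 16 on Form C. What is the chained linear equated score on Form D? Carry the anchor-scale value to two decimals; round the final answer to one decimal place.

Form C → anchor (Group 1): v = (3.6/15.9)(16 − 41.2) + 8.9 = 3.19
anchor → Form D (Group 2): y = (18.4/4.5)(3.19 − 9.1) + 34.3 = 10.1

10.1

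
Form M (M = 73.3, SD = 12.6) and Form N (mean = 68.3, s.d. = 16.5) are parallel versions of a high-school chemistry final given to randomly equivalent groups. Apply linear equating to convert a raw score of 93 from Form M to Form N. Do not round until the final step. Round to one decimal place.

Linear equating: y = (SD_Y/SD_X)(x − M_X) + M_Y
y = (16.5/12.6)(93 − 73.3) + 68.3
y = 1.309524 × 19.7 + 68.3 = 25.7976 + 68.3 = 94.1

94.1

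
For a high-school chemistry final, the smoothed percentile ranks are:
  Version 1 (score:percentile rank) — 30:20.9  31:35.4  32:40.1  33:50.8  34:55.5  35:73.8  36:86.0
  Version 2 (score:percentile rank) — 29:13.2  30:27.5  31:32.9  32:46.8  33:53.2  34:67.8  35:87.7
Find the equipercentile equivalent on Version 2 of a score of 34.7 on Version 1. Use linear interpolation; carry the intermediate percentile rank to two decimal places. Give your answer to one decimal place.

PR of 34.7 on Version 1: 55.5 + (34.7 − 34)/(35 − 34) × (73.8 − 55.5) = 68.31
On Version 2, PR 68.31 falls between score 34 (PR 67.8) and 35 (PR 87.7).
Interpolate: 34 + (68.31 − 67.8)/(87.7 − 67.8) × (35 − 34) = 34.0

34.0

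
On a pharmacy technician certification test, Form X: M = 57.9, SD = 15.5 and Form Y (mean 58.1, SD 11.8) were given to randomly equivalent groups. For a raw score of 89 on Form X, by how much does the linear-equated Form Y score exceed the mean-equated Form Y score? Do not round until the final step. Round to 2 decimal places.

Mean-equated: 89 + (58.1 − 57.9) = 89.20
Linear-equated: (11.8/15.5)(89 − 57.9) + 58.1 = 81.776
Difference = 81.776 − 89.20 = -7.42

-7.42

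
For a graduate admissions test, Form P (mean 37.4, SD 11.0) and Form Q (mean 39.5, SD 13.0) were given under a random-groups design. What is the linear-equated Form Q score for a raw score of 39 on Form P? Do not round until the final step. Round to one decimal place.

41.4

Linear equating: y = (SD_Y/SD_X)(x − M_X) + M_Y
y = (13.0/11.0)(39 − 37.4) + 39.5
y = 1.181818 × 1.6 + 39.5 = 1.8909 + 39.5 = 41.4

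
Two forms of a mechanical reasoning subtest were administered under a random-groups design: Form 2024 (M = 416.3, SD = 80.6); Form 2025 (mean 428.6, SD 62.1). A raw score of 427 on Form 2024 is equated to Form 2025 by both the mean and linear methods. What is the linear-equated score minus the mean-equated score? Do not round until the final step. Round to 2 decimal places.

Mean-equated: 427 + (428.6 − 416.3) = 439.30
Linear-equated: (62.1/80.6)(427 − 416.3) + 428.6 = 436.844
Difference = 436.844 − 439.30 = -2.46

-2.46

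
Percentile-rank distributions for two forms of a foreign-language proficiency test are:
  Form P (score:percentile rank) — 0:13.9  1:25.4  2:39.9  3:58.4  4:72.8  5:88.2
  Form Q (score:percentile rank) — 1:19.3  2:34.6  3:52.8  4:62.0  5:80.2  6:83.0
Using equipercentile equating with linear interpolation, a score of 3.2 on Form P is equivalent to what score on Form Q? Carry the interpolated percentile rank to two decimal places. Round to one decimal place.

3.9

PR of 3.2 on Form P: 58.4 + (3.2 − 3)/(4 − 3) × (72.8 − 58.4) = 61.28
On Form Q, PR 61.28 falls between score 3 (PR 52.8) and 4 (PR 62.0).
Interpolate: 3 + (61.28 − 52.8)/(62.0 − 52.8) × (4 − 3) = 3.9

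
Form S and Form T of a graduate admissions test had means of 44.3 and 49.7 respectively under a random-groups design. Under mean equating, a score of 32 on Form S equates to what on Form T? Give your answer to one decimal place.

37.4

Mean equating: y = x + (M_Y − M_X) = 32 + (49.7 − 44.3) = 37.4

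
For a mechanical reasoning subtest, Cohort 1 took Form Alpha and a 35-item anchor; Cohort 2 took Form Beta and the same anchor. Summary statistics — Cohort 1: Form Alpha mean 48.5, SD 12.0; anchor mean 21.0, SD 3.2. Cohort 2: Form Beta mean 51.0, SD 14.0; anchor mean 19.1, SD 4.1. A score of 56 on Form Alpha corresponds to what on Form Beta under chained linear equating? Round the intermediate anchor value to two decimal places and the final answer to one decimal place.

Form Alpha → anchor (Cohort 1): v = (3.2/12.0)(56 − 48.5) + 21.0 = 23.00
anchor → Form Beta (Cohort 2): y = (14.0/4.1)(23.00 − 19.1) + 51.0 = 64.3

64.3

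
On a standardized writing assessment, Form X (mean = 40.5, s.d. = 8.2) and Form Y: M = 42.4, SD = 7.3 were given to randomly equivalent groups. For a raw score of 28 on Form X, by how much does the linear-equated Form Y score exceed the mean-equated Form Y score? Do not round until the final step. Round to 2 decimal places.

Mean-equated: 28 + (42.4 − 40.5) = 29.90
Linear-equated: (7.3/8.2)(28 − 40.5) + 42.4 = 31.272
Difference = 31.272 − 29.90 = 1.37

1.37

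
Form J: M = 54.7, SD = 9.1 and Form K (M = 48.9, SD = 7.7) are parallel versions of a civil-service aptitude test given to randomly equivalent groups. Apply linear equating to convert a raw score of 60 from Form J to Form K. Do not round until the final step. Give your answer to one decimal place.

53.4

Linear equating: y = (SD_Y/SD_X)(x − M_X) + M_Y
y = (7.7/9.1)(60 − 54.7) + 48.9
y = 0.846154 × 5.3 + 48.9 = 4.4846 + 48.9 = 53.4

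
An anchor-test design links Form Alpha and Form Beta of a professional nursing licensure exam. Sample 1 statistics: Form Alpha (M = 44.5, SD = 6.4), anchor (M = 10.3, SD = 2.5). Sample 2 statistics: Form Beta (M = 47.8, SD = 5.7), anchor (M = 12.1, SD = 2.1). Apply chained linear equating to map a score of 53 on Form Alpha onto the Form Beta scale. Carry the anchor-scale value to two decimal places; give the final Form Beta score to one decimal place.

Form Alpha → anchor (Sample 1): v = (2.5/6.4)(53 − 44.5) + 10.3 = 13.62
anchor → Form Beta (Sample 2): y = (5.7/2.1)(13.62 − 12.1) + 47.8 = 51.9

51.9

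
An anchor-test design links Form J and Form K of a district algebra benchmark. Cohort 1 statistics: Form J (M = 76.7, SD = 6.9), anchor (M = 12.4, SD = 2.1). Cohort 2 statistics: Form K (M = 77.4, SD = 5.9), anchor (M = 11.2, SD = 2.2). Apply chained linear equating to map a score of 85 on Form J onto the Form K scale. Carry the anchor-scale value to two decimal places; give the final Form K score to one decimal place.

87.4

Form J → anchor (Cohort 1): v = (2.1/6.9)(85 − 76.7) + 12.4 = 14.93
anchor → Form K (Cohort 2): y = (5.9/2.2)(14.93 − 11.2) + 77.4 = 87.4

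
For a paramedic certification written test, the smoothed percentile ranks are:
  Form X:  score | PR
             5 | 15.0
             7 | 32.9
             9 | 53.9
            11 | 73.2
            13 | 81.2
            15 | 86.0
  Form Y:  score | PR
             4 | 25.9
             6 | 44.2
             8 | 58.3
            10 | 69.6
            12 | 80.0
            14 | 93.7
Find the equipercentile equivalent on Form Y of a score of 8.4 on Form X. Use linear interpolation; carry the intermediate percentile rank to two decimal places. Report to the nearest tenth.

PR of 8.4 on Form X: 32.9 + (8.4 − 7)/(9 − 7) × (53.9 − 32.9) = 47.60
On Form Y, PR 47.60 falls between score 6 (PR 44.2) and 8 (PR 58.3).
Interpolate: 6 + (47.60 − 44.2)/(58.3 − 44.2) × (8 − 6) = 6.5

6.5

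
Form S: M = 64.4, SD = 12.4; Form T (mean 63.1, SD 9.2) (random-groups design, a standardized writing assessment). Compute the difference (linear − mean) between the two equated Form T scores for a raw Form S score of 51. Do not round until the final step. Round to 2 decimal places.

Mean-equated: 51 + (63.1 − 64.4) = 49.70
Linear-equated: (9.2/12.4)(51 − 64.4) + 63.1 = 53.158
Difference = 53.158 − 49.70 = 3.46

3.46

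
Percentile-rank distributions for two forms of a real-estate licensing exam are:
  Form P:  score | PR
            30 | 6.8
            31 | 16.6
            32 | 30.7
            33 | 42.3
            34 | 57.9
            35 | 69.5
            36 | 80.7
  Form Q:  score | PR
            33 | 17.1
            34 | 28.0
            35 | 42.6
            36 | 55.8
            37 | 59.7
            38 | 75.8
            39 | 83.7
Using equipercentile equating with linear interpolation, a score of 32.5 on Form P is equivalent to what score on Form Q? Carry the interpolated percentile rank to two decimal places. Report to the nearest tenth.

PR of 32.5 on Form P: 30.7 + (32.5 − 32)/(33 − 32) × (42.3 − 30.7) = 36.50
On Form Q, PR 36.50 falls between score 34 (PR 28.0) and 35 (PR 42.6).
Interpolate: 34 + (36.50 − 28.0)/(42.6 − 28.0) × (35 − 34) = 34.6

34.6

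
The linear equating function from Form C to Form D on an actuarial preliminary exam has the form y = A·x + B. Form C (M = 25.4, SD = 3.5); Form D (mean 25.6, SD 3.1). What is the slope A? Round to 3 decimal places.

A = SD_Y / SD_X = 3.1 / 3.5 = 0.886

0.886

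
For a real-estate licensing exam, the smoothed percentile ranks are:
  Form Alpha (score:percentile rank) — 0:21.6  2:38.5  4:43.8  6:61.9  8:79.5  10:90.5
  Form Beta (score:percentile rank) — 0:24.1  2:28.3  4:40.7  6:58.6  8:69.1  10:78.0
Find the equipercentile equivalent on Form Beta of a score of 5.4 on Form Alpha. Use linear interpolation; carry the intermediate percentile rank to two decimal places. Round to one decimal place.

5.8

PR of 5.4 on Form Alpha: 43.8 + (5.4 − 4)/(6 − 4) × (61.9 − 43.8) = 56.47
On Form Beta, PR 56.47 falls between score 4 (PR 40.7) and 6 (PR 58.6).
Interpolate: 4 + (56.47 − 40.7)/(58.6 − 40.7) × (6 − 4) = 5.8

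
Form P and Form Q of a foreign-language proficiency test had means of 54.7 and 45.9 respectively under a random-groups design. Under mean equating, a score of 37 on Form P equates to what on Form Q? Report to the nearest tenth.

Mean equating: y = x + (M_Y − M_X) = 37 + (45.9 − 54.7) = 28.2

28.2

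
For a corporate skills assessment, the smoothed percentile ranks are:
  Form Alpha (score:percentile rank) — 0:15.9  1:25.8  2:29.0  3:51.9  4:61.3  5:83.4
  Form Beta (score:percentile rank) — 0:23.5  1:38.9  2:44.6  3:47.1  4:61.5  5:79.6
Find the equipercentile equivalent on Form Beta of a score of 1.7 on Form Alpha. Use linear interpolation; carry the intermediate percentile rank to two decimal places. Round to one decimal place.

0.3

PR of 1.7 on Form Alpha: 25.8 + (1.7 − 1)/(2 − 1) × (29.0 − 25.8) = 28.04
On Form Beta, PR 28.04 falls between score 0 (PR 23.5) and 1 (PR 38.9).
Interpolate: 0 + (28.04 − 23.5)/(38.9 − 23.5) × (1 − 0) = 0.3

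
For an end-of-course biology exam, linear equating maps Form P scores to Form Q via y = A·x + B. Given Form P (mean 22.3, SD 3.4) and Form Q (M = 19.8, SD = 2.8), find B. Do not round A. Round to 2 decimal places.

A = SD_Y / SD_X = 2.8 / 3.4 = 0.823529
B = M_Y − A·M_X = 19.8 − 0.823529 × 22.3 = 1.44

1.44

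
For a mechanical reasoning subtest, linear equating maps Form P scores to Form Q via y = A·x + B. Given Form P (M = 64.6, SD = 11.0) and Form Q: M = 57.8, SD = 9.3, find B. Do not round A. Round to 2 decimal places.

A = SD_Y / SD_X = 9.3 / 11.0 = 0.845455
B = M_Y − A·M_X = 57.8 − 0.845455 × 64.6 = 3.18

3.18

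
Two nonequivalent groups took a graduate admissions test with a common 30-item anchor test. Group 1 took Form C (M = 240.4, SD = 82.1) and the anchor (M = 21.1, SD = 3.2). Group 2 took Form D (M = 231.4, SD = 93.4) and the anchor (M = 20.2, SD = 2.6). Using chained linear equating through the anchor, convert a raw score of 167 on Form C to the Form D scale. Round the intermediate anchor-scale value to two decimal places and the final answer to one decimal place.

Form C → anchor (Group 1): v = (3.2/82.1)(167 − 240.4) + 21.1 = 18.24
anchor → Form D (Group 2): y = (93.4/2.6)(18.24 − 20.2) + 231.4 = 161.0

161.0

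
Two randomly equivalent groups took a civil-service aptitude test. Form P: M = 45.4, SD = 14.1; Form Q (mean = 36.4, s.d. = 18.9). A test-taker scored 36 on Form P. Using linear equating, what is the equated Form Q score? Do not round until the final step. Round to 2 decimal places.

23.80

Linear equating: y = (SD_Y/SD_X)(x − M_X) + M_Y
y = (18.9/14.1)(36 − 45.4) + 36.4
y = 1.340426 × -9.4 + 36.4 = -12.6000 + 36.4 = 23.80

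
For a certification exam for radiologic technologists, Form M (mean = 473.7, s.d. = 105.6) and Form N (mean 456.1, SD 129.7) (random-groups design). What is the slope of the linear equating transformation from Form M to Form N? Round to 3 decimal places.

A = SD_Y / SD_X = 129.7 / 105.6 = 1.228

1.228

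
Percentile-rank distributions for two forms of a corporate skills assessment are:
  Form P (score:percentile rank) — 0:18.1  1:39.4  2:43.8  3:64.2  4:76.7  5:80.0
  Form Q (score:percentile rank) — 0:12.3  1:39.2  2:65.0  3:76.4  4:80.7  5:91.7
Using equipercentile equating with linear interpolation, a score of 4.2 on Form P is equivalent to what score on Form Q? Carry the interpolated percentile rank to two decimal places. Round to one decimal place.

PR of 4.2 on Form P: 76.7 + (4.2 − 4)/(5 − 4) × (80.0 − 76.7) = 77.36
On Form Q, PR 77.36 falls between score 3 (PR 76.4) and 4 (PR 80.7).
Interpolate: 3 + (77.36 − 76.4)/(80.7 − 76.4) × (4 − 3) = 3.2

3.2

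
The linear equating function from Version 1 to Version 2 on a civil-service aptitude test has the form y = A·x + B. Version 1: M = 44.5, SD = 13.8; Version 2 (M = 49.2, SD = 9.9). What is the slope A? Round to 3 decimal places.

0.717

A = SD_Y / SD_X = 9.9 / 13.8 = 0.717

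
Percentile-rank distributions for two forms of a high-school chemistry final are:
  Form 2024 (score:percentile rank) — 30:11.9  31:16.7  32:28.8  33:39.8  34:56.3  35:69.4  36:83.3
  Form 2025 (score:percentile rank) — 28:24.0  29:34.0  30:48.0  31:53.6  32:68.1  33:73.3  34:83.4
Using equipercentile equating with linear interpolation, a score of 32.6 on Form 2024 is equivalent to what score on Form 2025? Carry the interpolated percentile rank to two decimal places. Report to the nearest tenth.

PR of 32.6 on Form 2024: 28.8 + (32.6 − 32)/(33 − 32) × (39.8 − 28.8) = 35.40
On Form 2025, PR 35.40 falls between score 29 (PR 34.0) and 30 (PR 48.0).
Interpolate: 29 + (35.40 − 34.0)/(48.0 − 34.0) × (30 − 29) = 29.1

29.1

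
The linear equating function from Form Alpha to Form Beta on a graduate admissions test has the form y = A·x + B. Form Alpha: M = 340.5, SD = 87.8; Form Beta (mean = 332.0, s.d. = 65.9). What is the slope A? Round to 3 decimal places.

0.751

A = SD_Y / SD_X = 65.9 / 87.8 = 0.751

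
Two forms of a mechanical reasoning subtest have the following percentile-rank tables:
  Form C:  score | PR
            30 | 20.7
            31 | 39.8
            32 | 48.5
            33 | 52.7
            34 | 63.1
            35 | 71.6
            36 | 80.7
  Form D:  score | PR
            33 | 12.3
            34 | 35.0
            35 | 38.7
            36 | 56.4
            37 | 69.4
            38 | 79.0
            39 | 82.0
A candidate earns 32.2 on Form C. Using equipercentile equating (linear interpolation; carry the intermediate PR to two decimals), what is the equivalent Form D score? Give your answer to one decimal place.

35.6

PR of 32.2 on Form C: 48.5 + (32.2 − 32)/(33 − 32) × (52.7 − 48.5) = 49.34
On Form D, PR 49.34 falls between score 35 (PR 38.7) and 36 (PR 56.4).
Interpolate: 35 + (49.34 − 38.7)/(56.4 − 38.7) × (36 − 35) = 35.6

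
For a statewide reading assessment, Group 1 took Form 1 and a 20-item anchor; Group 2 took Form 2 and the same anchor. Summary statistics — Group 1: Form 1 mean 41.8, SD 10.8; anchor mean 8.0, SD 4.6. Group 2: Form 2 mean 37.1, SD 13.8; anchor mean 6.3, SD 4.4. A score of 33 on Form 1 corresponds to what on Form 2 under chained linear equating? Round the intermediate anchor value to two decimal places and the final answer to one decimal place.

30.7

Form 1 → anchor (Group 1): v = (4.6/10.8)(33 − 41.8) + 8.0 = 4.25
anchor → Form 2 (Group 2): y = (13.8/4.4)(4.25 − 6.3) + 37.1 = 30.7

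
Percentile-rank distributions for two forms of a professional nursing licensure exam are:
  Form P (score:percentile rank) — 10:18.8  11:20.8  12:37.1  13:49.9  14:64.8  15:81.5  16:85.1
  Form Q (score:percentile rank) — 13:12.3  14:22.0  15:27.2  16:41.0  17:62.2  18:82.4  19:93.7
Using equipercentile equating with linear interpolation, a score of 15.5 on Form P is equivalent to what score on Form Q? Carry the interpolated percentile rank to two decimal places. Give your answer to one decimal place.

18.1

PR of 15.5 on Form P: 81.5 + (15.5 − 15)/(16 − 15) × (85.1 − 81.5) = 83.30
On Form Q, PR 83.30 falls between score 18 (PR 82.4) and 19 (PR 93.7).
Interpolate: 18 + (83.30 − 82.4)/(93.7 − 82.4) × (19 − 18) = 18.1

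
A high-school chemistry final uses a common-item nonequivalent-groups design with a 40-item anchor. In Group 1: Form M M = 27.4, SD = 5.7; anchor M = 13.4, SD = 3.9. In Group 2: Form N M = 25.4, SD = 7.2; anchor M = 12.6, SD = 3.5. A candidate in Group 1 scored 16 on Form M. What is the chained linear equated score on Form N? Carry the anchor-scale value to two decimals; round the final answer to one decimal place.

Form M → anchor (Group 1): v = (3.9/5.7)(16 − 27.4) + 13.4 = 5.60
anchor → Form N (Group 2): y = (7.2/3.5)(5.60 − 12.6) + 25.4 = 11.0

11.0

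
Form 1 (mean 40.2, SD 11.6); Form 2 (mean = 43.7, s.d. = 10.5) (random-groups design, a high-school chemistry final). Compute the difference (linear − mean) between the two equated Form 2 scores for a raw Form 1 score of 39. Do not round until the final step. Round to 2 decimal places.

Mean-equated: 39 + (43.7 − 40.2) = 42.50
Linear-equated: (10.5/11.6)(39 − 40.2) + 43.7 = 42.614
Difference = 42.614 − 42.50 = 0.11

0.11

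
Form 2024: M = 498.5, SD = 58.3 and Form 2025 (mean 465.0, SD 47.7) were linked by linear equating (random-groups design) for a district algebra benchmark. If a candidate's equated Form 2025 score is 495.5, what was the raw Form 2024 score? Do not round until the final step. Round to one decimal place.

535.8

Invert y = (SD_Y/SD_X)(x − M_X) + M_Y:
x = (SD_X/SD_Y)(y − M_Y) + M_X = (58.3/47.7)(495.5 − 465.0) + 498.5
x = 1.222222 × 30.500 + 498.5 = 535.8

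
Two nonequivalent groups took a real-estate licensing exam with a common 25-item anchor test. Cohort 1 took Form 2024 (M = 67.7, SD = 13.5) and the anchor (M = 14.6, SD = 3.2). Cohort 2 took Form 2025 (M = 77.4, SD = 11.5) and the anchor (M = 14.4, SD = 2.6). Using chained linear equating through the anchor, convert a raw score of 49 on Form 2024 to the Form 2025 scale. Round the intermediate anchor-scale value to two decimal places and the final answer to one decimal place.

58.7

Form 2024 → anchor (Cohort 1): v = (3.2/13.5)(49 − 67.7) + 14.6 = 10.17
anchor → Form 2025 (Cohort 2): y = (11.5/2.6)(10.17 − 14.4) + 77.4 = 58.7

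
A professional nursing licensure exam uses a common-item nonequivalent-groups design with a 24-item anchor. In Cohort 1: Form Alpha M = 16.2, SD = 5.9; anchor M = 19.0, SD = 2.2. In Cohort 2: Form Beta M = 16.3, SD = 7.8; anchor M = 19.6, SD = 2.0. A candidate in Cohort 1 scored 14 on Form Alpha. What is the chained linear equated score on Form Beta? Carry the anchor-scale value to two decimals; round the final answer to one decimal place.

10.8

Form Alpha → anchor (Cohort 1): v = (2.2/5.9)(14 − 16.2) + 19.0 = 18.18
anchor → Form Beta (Cohort 2): y = (7.8/2.0)(18.18 − 19.6) + 16.3 = 10.8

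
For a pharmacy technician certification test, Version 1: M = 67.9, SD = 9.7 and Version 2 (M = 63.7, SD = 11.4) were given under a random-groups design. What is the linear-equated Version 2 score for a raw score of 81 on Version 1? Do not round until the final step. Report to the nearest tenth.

79.1

Linear equating: y = (SD_Y/SD_X)(x − M_X) + M_Y
y = (11.4/9.7)(81 − 67.9) + 63.7
y = 1.175258 × 13.1 + 63.7 = 15.3959 + 63.7 = 79.1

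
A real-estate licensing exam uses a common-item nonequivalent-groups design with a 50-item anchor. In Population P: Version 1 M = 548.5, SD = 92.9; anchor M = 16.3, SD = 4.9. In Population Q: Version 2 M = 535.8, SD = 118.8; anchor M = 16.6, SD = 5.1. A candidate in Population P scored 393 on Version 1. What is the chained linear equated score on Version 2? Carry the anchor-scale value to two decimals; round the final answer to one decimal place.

Version 1 → anchor (Population P): v = (4.9/92.9)(393 − 548.5) + 16.3 = 8.10
anchor → Version 2 (Population Q): y = (118.8/5.1)(8.10 − 16.6) + 535.8 = 337.8

337.8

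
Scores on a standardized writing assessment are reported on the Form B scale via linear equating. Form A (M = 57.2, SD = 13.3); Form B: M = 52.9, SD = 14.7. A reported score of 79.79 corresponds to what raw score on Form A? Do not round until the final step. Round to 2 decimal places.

81.53

Invert y = (SD_Y/SD_X)(x − M_X) + M_Y:
x = (SD_X/SD_Y)(y − M_Y) + M_X = (13.3/14.7)(79.79 − 52.9) + 57.2
x = 0.904762 × 26.890 + 57.2 = 81.53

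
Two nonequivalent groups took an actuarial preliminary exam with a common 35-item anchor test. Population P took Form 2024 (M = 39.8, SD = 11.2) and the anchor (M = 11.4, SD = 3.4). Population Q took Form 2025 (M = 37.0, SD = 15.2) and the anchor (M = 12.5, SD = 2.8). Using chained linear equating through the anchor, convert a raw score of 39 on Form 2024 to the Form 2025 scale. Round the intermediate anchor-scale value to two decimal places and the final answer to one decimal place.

29.7

Form 2024 → anchor (Population P): v = (3.4/11.2)(39 − 39.8) + 11.4 = 11.16
anchor → Form 2025 (Population Q): y = (15.2/2.8)(11.16 − 12.5) + 37.0 = 29.7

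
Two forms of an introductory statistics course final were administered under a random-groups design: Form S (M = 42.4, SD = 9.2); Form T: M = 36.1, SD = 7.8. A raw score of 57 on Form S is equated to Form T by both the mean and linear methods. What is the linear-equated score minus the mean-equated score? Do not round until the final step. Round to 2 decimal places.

Mean-equated: 57 + (36.1 − 42.4) = 50.70
Linear-equated: (7.8/9.2)(57 − 42.4) + 36.1 = 48.478
Difference = 48.478 − 50.70 = -2.22

-2.22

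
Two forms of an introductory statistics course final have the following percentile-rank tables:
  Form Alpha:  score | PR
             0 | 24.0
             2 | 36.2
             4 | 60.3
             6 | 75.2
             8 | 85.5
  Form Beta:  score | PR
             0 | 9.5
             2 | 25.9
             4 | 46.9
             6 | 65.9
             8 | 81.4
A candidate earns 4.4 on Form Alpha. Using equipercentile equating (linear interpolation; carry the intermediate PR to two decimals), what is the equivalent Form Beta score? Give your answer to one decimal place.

5.7

PR of 4.4 on Form Alpha: 60.3 + (4.4 − 4)/(6 − 4) × (75.2 − 60.3) = 63.28
On Form Beta, PR 63.28 falls between score 4 (PR 46.9) and 6 (PR 65.9).
Interpolate: 4 + (63.28 − 46.9)/(65.9 − 46.9) × (6 − 4) = 5.7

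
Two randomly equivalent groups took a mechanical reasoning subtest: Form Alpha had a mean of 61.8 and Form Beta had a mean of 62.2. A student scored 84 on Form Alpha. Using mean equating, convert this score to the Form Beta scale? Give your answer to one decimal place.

Mean equating: y = x + (M_Y − M_X) = 84 + (62.2 − 61.8) = 84.4

84.4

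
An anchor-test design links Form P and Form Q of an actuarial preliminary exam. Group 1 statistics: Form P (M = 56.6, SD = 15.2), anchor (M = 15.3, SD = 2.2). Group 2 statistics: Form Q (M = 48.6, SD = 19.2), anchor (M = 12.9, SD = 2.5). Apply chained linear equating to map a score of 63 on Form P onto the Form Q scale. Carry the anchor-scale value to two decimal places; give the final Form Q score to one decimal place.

Form P → anchor (Group 1): v = (2.2/15.2)(63 − 56.6) + 15.3 = 16.23
anchor → Form Q (Group 2): y = (19.2/2.5)(16.23 − 12.9) + 48.6 = 74.2

74.2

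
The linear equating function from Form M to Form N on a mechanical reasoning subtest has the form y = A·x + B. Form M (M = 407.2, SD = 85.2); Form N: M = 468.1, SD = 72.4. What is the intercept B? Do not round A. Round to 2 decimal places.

122.08

A = SD_Y / SD_X = 72.4 / 85.2 = 0.849765
B = M_Y − A·M_X = 468.1 − 0.849765 × 407.2 = 122.08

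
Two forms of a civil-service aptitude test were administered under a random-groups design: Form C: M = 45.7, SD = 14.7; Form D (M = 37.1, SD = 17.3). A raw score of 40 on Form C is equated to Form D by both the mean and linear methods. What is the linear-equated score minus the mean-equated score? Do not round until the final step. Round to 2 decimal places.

Mean-equated: 40 + (37.1 − 45.7) = 31.40
Linear-equated: (17.3/14.7)(40 − 45.7) + 37.1 = 30.392
Difference = 30.392 − 31.40 = -1.01

-1.01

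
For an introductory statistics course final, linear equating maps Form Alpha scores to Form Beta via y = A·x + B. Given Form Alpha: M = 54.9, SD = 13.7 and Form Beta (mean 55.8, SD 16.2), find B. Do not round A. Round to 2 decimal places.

A = SD_Y / SD_X = 16.2 / 13.7 = 1.182482
B = M_Y − A·M_X = 55.8 − 1.182482 × 54.9 = -9.12

-9.12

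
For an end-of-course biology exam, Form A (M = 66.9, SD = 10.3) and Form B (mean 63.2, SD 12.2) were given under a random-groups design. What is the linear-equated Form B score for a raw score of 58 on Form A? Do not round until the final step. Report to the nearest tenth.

Linear equating: y = (SD_Y/SD_X)(x − M_X) + M_Y
y = (12.2/10.3)(58 − 66.9) + 63.2
y = 1.184466 × -8.9 + 63.2 = -10.5417 + 63.2 = 52.7

52.7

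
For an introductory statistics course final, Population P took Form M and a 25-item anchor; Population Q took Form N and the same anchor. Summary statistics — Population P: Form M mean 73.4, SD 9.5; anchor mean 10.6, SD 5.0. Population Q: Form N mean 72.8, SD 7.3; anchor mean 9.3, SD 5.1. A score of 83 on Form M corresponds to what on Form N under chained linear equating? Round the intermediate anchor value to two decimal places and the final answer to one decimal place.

Form M → anchor (Population P): v = (5.0/9.5)(83 − 73.4) + 10.6 = 15.65
anchor → Form N (Population Q): y = (7.3/5.1)(15.65 − 9.3) + 72.8 = 81.9

81.9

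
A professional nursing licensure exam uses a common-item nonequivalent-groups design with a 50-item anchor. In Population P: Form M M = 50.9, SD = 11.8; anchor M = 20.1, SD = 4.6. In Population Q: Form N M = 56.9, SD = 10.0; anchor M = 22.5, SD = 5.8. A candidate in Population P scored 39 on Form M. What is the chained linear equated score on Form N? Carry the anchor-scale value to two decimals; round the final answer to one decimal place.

Form M → anchor (Population P): v = (4.6/11.8)(39 − 50.9) + 20.1 = 15.46
anchor → Form N (Population Q): y = (10.0/5.8)(15.46 − 22.5) + 56.9 = 44.8

44.8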